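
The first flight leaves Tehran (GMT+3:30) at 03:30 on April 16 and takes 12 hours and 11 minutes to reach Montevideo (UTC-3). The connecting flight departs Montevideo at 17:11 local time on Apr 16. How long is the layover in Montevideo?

8 hours

Convert departure to UTC: 03:30 − 3:30 = 00:00 UTC on Apr 16.
Add 12 hours and 11 minutes flight time → 12:11 UTC.
Montevideo is UTC−3:00, so local arrival = 12:11 − 3:00 = 09:11 on Apr 16.
Layover = 17:11 − 09:11 = 8 hours.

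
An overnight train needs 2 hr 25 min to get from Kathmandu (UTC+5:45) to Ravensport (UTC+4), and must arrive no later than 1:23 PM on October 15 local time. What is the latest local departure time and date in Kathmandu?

12:43 PM on October 15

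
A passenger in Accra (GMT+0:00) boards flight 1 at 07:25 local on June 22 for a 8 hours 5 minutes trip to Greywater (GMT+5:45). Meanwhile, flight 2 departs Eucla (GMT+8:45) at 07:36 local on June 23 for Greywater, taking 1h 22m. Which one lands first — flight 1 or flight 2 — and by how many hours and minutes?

the first, by 8 hours 43 minutes

Flight 1 departs at 07:25 UTC (Jun 22).
+8 hours 5 minutes → arrive 15:30 UTC on Jun 22.
Flight 2 in UTC: 07:36 − 8:45 = 22:51 on Jun 22.
+1 hour and 22 minutes → arrive 00:13 UTC on Jun 23.
Flight 1 lands earlier by 8 hours 43 minutes.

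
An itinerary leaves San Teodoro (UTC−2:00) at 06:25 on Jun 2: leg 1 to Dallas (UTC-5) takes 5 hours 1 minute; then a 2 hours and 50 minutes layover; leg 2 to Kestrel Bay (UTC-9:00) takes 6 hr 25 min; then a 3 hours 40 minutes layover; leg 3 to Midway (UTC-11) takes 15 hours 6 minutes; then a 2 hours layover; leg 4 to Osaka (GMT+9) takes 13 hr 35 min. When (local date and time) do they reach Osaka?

Convert departure to UTC: 06:25 + 2:00 = 08:25 UTC on Jun 2.
Add 5 hours 1 minute leg 1 → 13:26 UTC.
Add 2 hours 50 minutes layover in Dallas → 16:16 UTC.
Add 6 hours and 25 minutes leg 2 → 22:41 UTC.
Add 3 hours and 40 minutes layover in Kestrel Bay → 02:21 UTC (Jun 3).
Add 15 hours and 6 minutes leg 3 → 17:27 UTC.
Add 2 hours layover in Midway → 19:27 UTC.
Add 13 hours and 35 minutes leg 4 → 09:02 UTC (Jun 4).
Osaka is UTC+9:00, so local arrival = 09:02 + 9:00 = 18:02 on Jun 4.

18:02 on June 4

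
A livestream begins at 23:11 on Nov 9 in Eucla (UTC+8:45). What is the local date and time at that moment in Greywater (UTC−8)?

In UTC: 23:11 − 8:45 = 14:26 on Nov 9.
Greywater is UTC−8:00: 14:26 − 8:00 = 06:26 on Nov 9.

06:26 on Nov 9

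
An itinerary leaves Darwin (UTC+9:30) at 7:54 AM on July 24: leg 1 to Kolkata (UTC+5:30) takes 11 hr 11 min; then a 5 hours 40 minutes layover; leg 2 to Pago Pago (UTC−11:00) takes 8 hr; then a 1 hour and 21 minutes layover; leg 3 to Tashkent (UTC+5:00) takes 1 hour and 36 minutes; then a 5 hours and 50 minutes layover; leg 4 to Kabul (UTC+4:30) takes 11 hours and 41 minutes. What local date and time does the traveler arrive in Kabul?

12:13 AM on July 26

Convert departure to UTC: 7:54 AM − 9:30 = 10:24 PM UTC on Jul 23.
Add 11 hours and 11 minutes leg 1 → 9:35 AM UTC (Jul 24).
Add 5 hours and 40 minutes layover in Kolkata → 3:15 PM UTC.
Add 8 hours leg 2 → 11:15 PM UTC.
Add 1 hour 21 minutes layover in Pago Pago → 12:36 AM UTC (Jul 25).
Add 1 hour and 36 minutes leg 3 → 2:12 AM UTC.
Add 5 hours 50 minutes layover in Tashkent → 8:02 AM UTC.
Add 11 hours and 41 minutes leg 4 → 7:43 PM UTC.
Kabul is UTC+4:30, so local arrival = 7:43 PM + 4:30 = 12:13 AM on Jul 26.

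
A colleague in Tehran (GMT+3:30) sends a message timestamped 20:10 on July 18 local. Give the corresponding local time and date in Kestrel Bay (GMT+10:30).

03:10 on July 19

Kestrel Bay is 7:00 ahead of Tehran.
Shift by the zone difference: 20:10 + 7:00 = 03:10 on Jul 19 in Kestrel Bay.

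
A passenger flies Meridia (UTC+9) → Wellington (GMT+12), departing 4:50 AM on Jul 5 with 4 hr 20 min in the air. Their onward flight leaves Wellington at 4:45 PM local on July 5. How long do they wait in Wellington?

Convert departure to UTC: 4:50 AM − 9:00 = 7:50 PM UTC on Jul 4.
Add 4 hours 20 minutes flight time → 12:10 AM UTC (Jul 5).
Wellington is UTC+12:00, so local arrival = 12:10 AM + 12:00 = 12:10 PM on Jul 5.
Layover = 4:45 PM − 12:10 PM = 4 hours 35 minutes.

4 hours 35 minutes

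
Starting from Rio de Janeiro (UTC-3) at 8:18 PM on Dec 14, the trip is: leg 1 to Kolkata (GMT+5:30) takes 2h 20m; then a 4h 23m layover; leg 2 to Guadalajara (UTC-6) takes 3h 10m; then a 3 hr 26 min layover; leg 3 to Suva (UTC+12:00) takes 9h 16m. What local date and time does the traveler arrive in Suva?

9:53 AM on December 16

Convert departure to UTC: 8:18 PM + 3:00 = 11:18 PM UTC on Dec 14.
Add 2 hours and 20 minutes leg 1 → 1:38 AM UTC (Dec 15).
Add 4 hours 23 minutes layover in Kolkata → 6:01 AM UTC.
Add 3 hours 10 minutes leg 2 → 9:11 AM UTC.
Add 3 hours 26 minutes layover in Guadalajara → 12:37 PM UTC.
Add 9 hours 16 minutes leg 3 → 9:53 PM UTC.
Suva is UTC+12:00, so local arrival = 9:53 PM + 12:00 = 9:53 AM on Dec 16.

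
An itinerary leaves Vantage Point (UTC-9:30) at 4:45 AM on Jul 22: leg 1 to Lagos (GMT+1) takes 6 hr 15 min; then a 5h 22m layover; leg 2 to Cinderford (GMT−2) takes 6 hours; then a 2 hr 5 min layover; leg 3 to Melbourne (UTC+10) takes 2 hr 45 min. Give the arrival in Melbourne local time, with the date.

Convert departure to UTC: 4:45 AM + 9:30 = 2:15 PM UTC on Jul 22.
Add 6 hours 15 minutes leg 1 → 8:30 PM UTC.
Add 5 hours and 22 minutes layover in Lagos → 1:52 AM UTC (Jul 23).
Add 6 hours leg 2 → 7:52 AM UTC.
Add 2 hours 5 minutes layover in Cinderford → 9:57 AM UTC.
Add 2 hours 45 minutes leg 3 → 12:42 PM UTC.
Melbourne is UTC+10:00, so local arrival = 12:42 PM + 10:00 = 10:42 PM on Jul 23.

10:42 PM on Jul 23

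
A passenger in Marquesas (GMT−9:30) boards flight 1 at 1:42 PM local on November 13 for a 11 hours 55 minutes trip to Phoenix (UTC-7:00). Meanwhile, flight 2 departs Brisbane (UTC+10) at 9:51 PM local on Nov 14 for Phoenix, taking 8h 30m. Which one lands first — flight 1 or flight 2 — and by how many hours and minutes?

Flight 1 in UTC: 1:42 PM + 9:30 = 11:12 PM on Nov 13.
+11 hours 55 minutes → arrive 11:07 AM UTC on Nov 14.
Flight 2 in UTC: 9:51 PM − 10:00 = 11:51 AM on Nov 14.
+8 hours and 30 minutes → arrive 8:21 PM UTC on Nov 14.
Flight 1 lands earlier by 9 hours 14 minutes.

the first, by 9 hours 14 minutes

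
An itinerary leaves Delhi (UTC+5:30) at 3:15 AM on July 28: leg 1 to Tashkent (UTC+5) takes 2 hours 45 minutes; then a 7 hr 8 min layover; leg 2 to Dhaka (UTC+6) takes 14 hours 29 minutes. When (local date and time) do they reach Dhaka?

Convert departure to UTC: 3:15 AM − 5:30 = 9:45 PM UTC on Jul 27.
Add 2 hours 45 minutes leg 1 → 12:30 AM UTC (Jul 28).
Add 7 hours 8 minutes layover in Tashkent → 7:38 AM UTC.
Add 14 hours 29 minutes leg 2 → 10:07 PM UTC.
Dhaka is UTC+6:00, so local arrival = 10:07 PM + 6:00 = 4:07 AM on Jul 29.

4:07 AM on Jul 29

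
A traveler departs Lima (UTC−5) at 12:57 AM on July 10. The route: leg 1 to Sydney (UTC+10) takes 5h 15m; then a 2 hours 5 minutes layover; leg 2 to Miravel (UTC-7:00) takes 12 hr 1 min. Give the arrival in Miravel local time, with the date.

Convert departure to UTC: 12:57 AM + 5:00 = 5:57 AM UTC on Jul 10.
Add 5 hours 15 minutes leg 1 → 11:12 AM UTC.
Add 2 hours and 5 minutes layover in Sydney → 1:17 PM UTC.
Add 12 hours 1 minute leg 2 → 1:18 AM UTC (Jul 11).
Miravel is UTC−7:00, so local arrival = 1:18 AM − 7:00 = 6:18 PM on Jul 10.

6:18 PM on July 10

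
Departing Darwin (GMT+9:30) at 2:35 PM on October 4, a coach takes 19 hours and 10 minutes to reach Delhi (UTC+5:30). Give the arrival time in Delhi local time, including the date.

5:45 AM on Oct 5

Convert departure to UTC: 2:35 PM − 9:30 = 5:05 AM UTC on Oct 4.
Add 19 hours 10 minutes travel time → 12:15 AM UTC (Oct 5).
Delhi is UTC+5:30, so local arrival = 12:15 AM + 5:30 = 5:45 AM on Oct 5.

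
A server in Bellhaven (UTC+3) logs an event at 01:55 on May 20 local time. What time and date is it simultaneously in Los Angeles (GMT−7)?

15:55 on May 19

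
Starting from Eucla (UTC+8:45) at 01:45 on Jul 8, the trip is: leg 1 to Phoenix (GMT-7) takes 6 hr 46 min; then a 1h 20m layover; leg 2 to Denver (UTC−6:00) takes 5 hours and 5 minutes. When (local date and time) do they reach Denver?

Convert departure to UTC: 01:45 − 8:45 = 17:00 UTC on Jul 7.
Add 6 hours and 46 minutes leg 1 → 23:46 UTC.
Add 1 hour 20 minutes layover in Phoenix → 01:06 UTC (Jul 8).
Add 5 hours 5 minutes leg 2 → 06:11 UTC.
Denver is UTC−6:00, so local arrival = 06:11 − 6:00 = 00:11 on Jul 8.

00:11 on July 8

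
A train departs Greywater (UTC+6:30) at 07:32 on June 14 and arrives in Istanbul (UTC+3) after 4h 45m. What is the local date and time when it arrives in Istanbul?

Convert departure to UTC: 07:32 − 6:30 = 01:02 UTC on Jun 14.
Add 4 hours and 45 minutes travel time → 05:47 UTC.
Istanbul is UTC+3:00, so local arrival = 05:47 + 3:00 = 08:47 on Jun 14.

08:47 on June 14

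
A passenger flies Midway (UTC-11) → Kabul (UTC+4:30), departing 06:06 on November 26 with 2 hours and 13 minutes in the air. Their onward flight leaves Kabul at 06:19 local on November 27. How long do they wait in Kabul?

6 hours 30 minutes

Convert departure to UTC: 06:06 + 11:00 = 17:06 UTC on Nov 26.
Add 2 hours and 13 minutes flight time → 19:19 UTC.
Kabul is UTC+4:30, so local arrival = 19:19 + 4:30 = 23:49 on Nov 26.
Layover = 06:19 − 23:49 (+1 day) = 6 hours 30 minutes.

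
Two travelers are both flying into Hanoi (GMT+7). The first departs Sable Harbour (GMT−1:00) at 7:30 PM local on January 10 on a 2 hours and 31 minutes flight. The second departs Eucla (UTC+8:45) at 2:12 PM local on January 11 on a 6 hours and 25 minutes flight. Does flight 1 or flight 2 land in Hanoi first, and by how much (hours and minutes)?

Flight 1 in UTC: 7:30 PM + 1:00 = 8:30 PM on Jan 10.
+2 hours and 31 minutes → arrive 11:01 PM UTC on Jan 10.
Flight 2 in UTC: 2:12 PM − 8:45 = 5:27 AM on Jan 11.
+6 hours 25 minutes → arrive 11:52 AM UTC on Jan 11.
Flight 1 lands earlier by 12 hours 51 minutes.

the first, by 12 hours 51 minutes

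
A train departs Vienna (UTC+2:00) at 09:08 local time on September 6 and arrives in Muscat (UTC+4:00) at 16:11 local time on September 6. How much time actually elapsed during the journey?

5 hours 3 minutes

Departure in UTC: 09:08 − 2:00 = 07:08 on Sep 6.
Arrival in UTC: 16:11 − 4:00 = 12:11 on Sep 6.
Elapsed = 12:11 − 07:08 = 5 hours 3 minutes.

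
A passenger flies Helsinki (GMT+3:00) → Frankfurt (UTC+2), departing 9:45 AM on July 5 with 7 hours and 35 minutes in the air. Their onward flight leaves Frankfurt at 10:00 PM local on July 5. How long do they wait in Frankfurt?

5 hours 40 minutes

Convert departure to UTC: 9:45 AM − 3:00 = 6:45 AM UTC on Jul 5.
Add 7 hours 35 minutes flight time → 2:20 PM UTC.
Frankfurt is UTC+2:00, so local arrival = 2:20 PM + 2:00 = 4:20 PM on Jul 5.
Layover = 10:00 PM − 4:20 PM = 5 hours 40 minutes.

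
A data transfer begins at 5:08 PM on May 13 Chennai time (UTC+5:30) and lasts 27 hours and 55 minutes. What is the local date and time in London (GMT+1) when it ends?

4:33 PM on May 14

Convert start to UTC: 5:08 PM − 5:30 = 11:38 AM UTC on May 13.
Add 27 hours 55 minutes duration → 3:33 PM UTC (May 14).
London is UTC+1:00, so local end time = 3:33 PM + 1:00 = 4:33 PM on May 14.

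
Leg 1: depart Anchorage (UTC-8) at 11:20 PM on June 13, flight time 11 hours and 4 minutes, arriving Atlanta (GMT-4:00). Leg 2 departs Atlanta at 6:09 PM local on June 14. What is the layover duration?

3 hours 45 minutes

Convert departure to UTC: 11:20 PM + 8:00 = 7:20 AM UTC on Jun 14.
Add 11 hours 4 minutes flight time → 6:24 PM UTC.
Atlanta is UTC−4:00, so local arrival = 6:24 PM − 4:00 = 2:24 PM on Jun 14.
Layover = 6:09 PM − 2:24 PM = 3 hours 45 minutes.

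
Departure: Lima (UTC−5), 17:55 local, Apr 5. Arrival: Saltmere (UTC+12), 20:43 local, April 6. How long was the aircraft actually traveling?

Departure in UTC: 17:55 + 5:00 = 22:55 on Apr 5.
Arrival in UTC: 20:43 − 12:00 = 08:43 on Apr 6.
Elapsed = 08:43 − 22:55 (+1 day) = 9 hours 48 minutes.

9 hours 48 minutes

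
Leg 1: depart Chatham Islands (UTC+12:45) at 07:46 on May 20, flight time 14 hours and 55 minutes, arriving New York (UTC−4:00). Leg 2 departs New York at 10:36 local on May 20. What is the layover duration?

Convert departure to UTC: 07:46 − 12:45 = 19:01 UTC on May 19.
Add 14 hours and 55 minutes flight time → 09:56 UTC (May 20).
New York is UTC−4:00, so local arrival = 09:56 − 4:00 = 05:56 on May 20.
Layover = 10:36 − 05:56 = 4 hours 40 minutes.

4 hours 40 minutes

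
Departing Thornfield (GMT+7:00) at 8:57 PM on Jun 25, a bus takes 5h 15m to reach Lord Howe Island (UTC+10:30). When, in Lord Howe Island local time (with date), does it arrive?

Convert departure to UTC: 8:57 PM − 7:00 = 1:57 PM UTC on Jun 25.
Add 5 hours and 15 minutes travel time → 7:12 PM UTC.
Lord Howe Island is UTC+10:30, so local arrival = 7:12 PM + 10:30 = 5:42 AM on Jun 26.

5:42 AM on June 26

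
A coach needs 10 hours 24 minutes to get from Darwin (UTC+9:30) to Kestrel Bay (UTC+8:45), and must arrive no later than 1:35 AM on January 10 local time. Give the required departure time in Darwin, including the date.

Target arrival in UTC: 1:35 AM − 8:45 = 4:50 PM on Jan 9.
Subtract 10 hours 24 minutes → departure 6:26 AM UTC on Jan 9.
Darwin is UTC+9:30: 6:26 AM + 9:30 = 3:56 PM on Jan 9.

3:56 PM on January 9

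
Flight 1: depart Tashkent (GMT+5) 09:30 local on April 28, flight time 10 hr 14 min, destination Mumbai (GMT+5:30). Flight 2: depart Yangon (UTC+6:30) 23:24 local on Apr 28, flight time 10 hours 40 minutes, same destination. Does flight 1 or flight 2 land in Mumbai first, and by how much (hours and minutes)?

Flight 1 in UTC: 09:30 − 5:00 = 04:30 on Apr 28.
+10 hours and 14 minutes → arrive 14:44 UTC on Apr 28.
Flight 2 in UTC: 23:24 − 6:30 = 16:54 on Apr 28.
+10 hours 40 minutes → arrive 03:34 UTC on Apr 29.
Flight 1 lands earlier by 12 hours 50 minutes.

the first, by 12 hours 50 minutes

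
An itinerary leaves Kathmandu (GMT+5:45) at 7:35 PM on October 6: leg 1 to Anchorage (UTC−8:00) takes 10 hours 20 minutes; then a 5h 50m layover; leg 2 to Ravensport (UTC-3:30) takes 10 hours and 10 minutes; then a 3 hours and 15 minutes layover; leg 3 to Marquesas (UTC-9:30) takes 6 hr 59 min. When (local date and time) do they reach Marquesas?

Convert departure to UTC: 7:35 PM − 5:45 = 1:50 PM UTC on Oct 6.
Add 10 hours 20 minutes leg 1 → 12:10 AM UTC (Oct 7).
Add 5 hours 50 minutes layover in Anchorage → 6:00 AM UTC.
Add 10 hours and 10 minutes leg 2 → 4:10 PM UTC.
Add 3 hours 15 minutes layover in Ravensport → 7:25 PM UTC.
Add 6 hours and 59 minutes leg 3 → 2:24 AM UTC (Oct 8).
Marquesas is UTC−9:30, so local arrival = 2:24 AM − 9:30 = 4:54 PM on Oct 7.

4:54 PM on October 7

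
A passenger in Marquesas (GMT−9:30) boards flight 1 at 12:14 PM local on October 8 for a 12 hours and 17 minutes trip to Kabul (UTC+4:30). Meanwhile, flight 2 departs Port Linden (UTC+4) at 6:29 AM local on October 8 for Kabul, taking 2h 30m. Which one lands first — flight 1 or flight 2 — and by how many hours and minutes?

Flight 1 in UTC: 12:14 PM + 9:30 = 9:44 PM on Oct 8.
+12 hours and 17 minutes → arrive 10:01 AM UTC on Oct 9.
Flight 2 in UTC: 6:29 AM − 4:00 = 2:29 AM on Oct 8.
+2 hours 30 minutes → arrive 4:59 AM UTC on Oct 8.
Flight 2 lands earlier by 29 hours 2 minutes.

the second, by 29 hours 2 minutes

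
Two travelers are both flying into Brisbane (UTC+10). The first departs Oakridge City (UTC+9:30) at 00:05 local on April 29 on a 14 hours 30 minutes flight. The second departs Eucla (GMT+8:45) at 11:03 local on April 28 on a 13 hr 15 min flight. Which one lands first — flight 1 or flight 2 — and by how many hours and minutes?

Flight 1 in UTC: 00:05 − 9:30 = 14:35 on Apr 28.
+14 hours 30 minutes → arrive 05:05 UTC on Apr 29.
Flight 2 in UTC: 11:03 − 8:45 = 02:18 on Apr 28.
+13 hours 15 minutes → arrive 15:33 UTC on Apr 28.
Flight 2 lands earlier by 13 hours 32 minutes.

the second, by 13 hours 32 minutes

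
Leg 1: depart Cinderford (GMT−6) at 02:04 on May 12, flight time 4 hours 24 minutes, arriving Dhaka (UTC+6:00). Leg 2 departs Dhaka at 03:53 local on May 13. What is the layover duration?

Convert departure to UTC: 02:04 + 6:00 = 08:04 UTC on May 12.
Add 4 hours 24 minutes flight time → 12:28 UTC.
Dhaka is UTC+6:00, so local arrival = 12:28 + 6:00 = 18:28 on May 12.
Layover = 03:53 − 18:28 (+1 day) = 9 hours 25 minutes.

9 hours 25 minutes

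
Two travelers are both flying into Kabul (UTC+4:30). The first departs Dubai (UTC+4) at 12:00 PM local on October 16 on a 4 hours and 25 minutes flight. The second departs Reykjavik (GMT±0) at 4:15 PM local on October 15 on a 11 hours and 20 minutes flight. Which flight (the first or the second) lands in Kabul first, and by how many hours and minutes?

the second, by 8 hours 50 minutes

Flight 1 in UTC: 12:00 PM − 4:00 = 8:00 AM on Oct 16.
+4 hours 25 minutes → arrive 12:25 PM UTC on Oct 16.
Flight 2 departs at 4:15 PM UTC (Oct 15).
+11 hours 20 minutes → arrive 3:35 AM UTC on Oct 16.
Flight 2 lands earlier by 8 hours 50 minutes.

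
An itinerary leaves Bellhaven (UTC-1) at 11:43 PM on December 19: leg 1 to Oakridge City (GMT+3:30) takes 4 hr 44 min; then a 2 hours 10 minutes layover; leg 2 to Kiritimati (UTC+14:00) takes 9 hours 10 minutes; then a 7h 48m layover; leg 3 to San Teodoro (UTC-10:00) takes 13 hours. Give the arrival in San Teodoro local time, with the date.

3:35 AM on December 21

Convert departure to UTC: 11:43 PM + 1:00 = 12:43 AM UTC on Dec 20.
Add 4 hours and 44 minutes leg 1 → 5:27 AM UTC.
Add 2 hours and 10 minutes layover in Oakridge City → 7:37 AM UTC.
Add 9 hours and 10 minutes leg 2 → 4:47 PM UTC.
Add 7 hours and 48 minutes layover in Kiritimati → 12:35 AM UTC (Dec 21).
Add 13 hours leg 3 → 1:35 PM UTC.
San Teodoro is UTC−10:00, so local arrival = 1:35 PM − 10:00 = 3:35 AM on Dec 21.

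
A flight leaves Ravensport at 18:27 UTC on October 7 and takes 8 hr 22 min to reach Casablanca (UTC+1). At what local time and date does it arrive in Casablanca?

03:49 on October 8

Departure is given in UTC: 18:27 on Oct 7.
Add 8 hours 22 minutes → 02:49 UTC (Oct 8).
Casablanca is UTC+1:00: 02:49 + 1:00 = 03:49 on Oct 8.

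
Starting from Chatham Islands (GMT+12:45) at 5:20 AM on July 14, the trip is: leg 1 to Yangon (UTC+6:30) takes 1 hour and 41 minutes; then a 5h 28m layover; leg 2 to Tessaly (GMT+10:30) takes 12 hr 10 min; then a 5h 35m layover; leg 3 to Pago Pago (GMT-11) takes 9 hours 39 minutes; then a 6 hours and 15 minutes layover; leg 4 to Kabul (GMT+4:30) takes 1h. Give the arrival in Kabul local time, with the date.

Convert departure to UTC: 5:20 AM − 12:45 = 4:35 PM UTC on Jul 13.
Add 1 hour 41 minutes leg 1 → 6:16 PM UTC.
Add 5 hours 28 minutes layover in Yangon → 11:44 PM UTC.
Add 12 hours and 10 minutes leg 2 → 11:54 AM UTC (Jul 14).
Add 5 hours and 35 minutes layover in Tessaly → 5:29 PM UTC.
Add 9 hours 39 minutes leg 3 → 3:08 AM UTC (Jul 15).
Add 6 hours and 15 minutes layover in Pago Pago → 9:23 AM UTC.
Add 1 hour leg 4 → 10:23 AM UTC.
Kabul is UTC+4:30, so local arrival = 10:23 AM + 4:30 = 2:53 PM on Jul 15.

2:53 PM on July 15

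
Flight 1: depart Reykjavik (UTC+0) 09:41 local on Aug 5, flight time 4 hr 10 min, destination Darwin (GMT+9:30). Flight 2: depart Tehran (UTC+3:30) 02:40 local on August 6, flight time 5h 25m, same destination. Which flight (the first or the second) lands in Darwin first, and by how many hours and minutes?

the first, by 14 hours 44 minutes

Flight 1 departs at 09:41 UTC (Aug 5).
+4 hours 10 minutes → arrive 13:51 UTC on Aug 5.
Flight 2 in UTC: 02:40 − 3:30 = 23:10 on Aug 5.
+5 hours and 25 minutes → arrive 04:35 UTC on Aug 6.
Flight 1 lands earlier by 14 hours 44 minutes.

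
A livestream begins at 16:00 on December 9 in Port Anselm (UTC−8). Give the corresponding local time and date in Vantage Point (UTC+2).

In UTC: 16:00 + 8:00 = 00:00 on Dec 10.
Vantage Point is UTC+2:00: 00:00 + 2:00 = 02:00 on Dec 10.

02:00 on Dec 10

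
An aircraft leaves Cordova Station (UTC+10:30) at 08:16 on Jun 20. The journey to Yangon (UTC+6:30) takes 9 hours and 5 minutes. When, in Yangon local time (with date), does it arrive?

13:21 on June 20

Convert departure to UTC: 08:16 − 10:30 = 21:46 UTC on Jun 19.
Add 9 hours and 5 minutes travel time → 06:51 UTC (Jun 20).
Yangon is UTC+6:30, so local arrival = 06:51 + 6:30 = 13:21 on Jun 20.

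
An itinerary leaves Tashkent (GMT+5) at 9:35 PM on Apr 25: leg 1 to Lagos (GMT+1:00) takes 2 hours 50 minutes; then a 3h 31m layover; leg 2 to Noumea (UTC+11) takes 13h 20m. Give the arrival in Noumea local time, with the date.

11:16 PM on April 26

Convert departure to UTC: 9:35 PM − 5:00 = 4:35 PM UTC on Apr 25.
Add 2 hours and 50 minutes leg 1 → 7:25 PM UTC.
Add 3 hours 31 minutes layover in Lagos → 10:56 PM UTC.
Add 13 hours 20 minutes leg 2 → 12:16 PM UTC (Apr 26).
Noumea is UTC+11:00, so local arrival = 12:16 PM + 11:00 = 11:16 PM on Apr 26.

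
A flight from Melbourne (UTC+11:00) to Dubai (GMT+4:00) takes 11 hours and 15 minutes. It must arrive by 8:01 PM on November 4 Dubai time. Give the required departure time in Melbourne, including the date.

Target arrival in UTC: 8:01 PM − 4:00 = 4:01 PM on Nov 4.
Subtract 11 hours 15 minutes → departure 4:46 AM UTC on Nov 4.
Melbourne is UTC+11:00: 4:46 AM + 11:00 = 3:46 PM on Nov 4.

3:46 PM on November 4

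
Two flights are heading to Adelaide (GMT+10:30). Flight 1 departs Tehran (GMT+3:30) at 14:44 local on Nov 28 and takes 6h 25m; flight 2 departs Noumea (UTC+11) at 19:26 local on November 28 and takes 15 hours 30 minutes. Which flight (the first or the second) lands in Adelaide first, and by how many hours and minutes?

Flight 1 in UTC: 14:44 − 3:30 = 11:14 on Nov 28.
+6 hours 25 minutes → arrive 17:39 UTC on Nov 28.
Flight 2 in UTC: 19:26 − 11:00 = 08:26 on Nov 28.
+15 hours 30 minutes → arrive 23:56 UTC on Nov 28.
Flight 1 lands earlier by 6 hours 17 minutes.

the first, by 6 hours 17 minutes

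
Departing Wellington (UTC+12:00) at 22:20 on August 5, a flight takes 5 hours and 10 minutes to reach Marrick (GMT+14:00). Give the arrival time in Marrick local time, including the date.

05:30 on Aug 6

Convert departure to UTC: 22:20 − 12:00 = 10:20 UTC on Aug 5.
Add 5 hours and 10 minutes travel time → 15:30 UTC.
Marrick is UTC+14:00, so local arrival = 15:30 + 14:00 = 05:30 on Aug 6.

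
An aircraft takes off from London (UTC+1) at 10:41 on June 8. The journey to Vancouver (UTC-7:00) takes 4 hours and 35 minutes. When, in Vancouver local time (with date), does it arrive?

Convert departure to UTC: 10:41 − 1:00 = 09:41 UTC on Jun 8.
Add 4 hours and 35 minutes travel time → 14:16 UTC.
Vancouver is UTC−7:00, so local arrival = 14:16 − 7:00 = 07:16 on Jun 8.

07:16 on Jun 8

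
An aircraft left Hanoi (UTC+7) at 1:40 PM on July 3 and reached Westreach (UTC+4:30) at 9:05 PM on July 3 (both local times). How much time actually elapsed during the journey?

Departure in UTC: 1:40 PM − 7:00 = 6:40 AM on Jul 3.
Arrival in UTC: 9:05 PM − 4:30 = 4:35 PM on Jul 3.
Elapsed = 4:35 PM − 6:40 AM = 9 hours 55 minutes.

9 hours 55 minutes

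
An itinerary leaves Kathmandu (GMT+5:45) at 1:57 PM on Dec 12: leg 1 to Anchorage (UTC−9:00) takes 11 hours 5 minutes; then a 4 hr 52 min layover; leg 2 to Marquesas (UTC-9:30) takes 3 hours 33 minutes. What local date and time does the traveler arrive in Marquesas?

6:12 PM on December 12

Convert departure to UTC: 1:57 PM − 5:45 = 8:12 AM UTC on Dec 12.
Add 11 hours 5 minutes leg 1 → 7:17 PM UTC.
Add 4 hours and 52 minutes layover in Anchorage → 12:09 AM UTC (Dec 13).
Add 3 hours and 33 minutes leg 2 → 3:42 AM UTC.
Marquesas is UTC−9:30, so local arrival = 3:42 AM − 9:30 = 6:12 PM on Dec 12.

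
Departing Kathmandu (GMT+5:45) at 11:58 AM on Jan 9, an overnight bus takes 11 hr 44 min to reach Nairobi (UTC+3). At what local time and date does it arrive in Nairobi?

8:57 PM on Jan 9

Convert departure to UTC: 11:58 AM − 5:45 = 6:13 AM UTC on Jan 9.
Add 11 hours and 44 minutes travel time → 5:57 PM UTC.
Nairobi is UTC+3:00, so local arrival = 5:57 PM + 3:00 = 8:57 PM on Jan 9.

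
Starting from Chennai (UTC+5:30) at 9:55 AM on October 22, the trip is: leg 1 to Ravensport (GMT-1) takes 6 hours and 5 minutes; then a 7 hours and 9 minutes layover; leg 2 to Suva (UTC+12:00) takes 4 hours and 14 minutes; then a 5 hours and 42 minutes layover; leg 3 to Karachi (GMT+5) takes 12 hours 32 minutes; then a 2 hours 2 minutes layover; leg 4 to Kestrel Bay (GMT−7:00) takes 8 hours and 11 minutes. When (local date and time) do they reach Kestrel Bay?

7:20 PM on Oct 23

Convert departure to UTC: 9:55 AM − 5:30 = 4:25 AM UTC on Oct 22.
Add 6 hours 5 minutes leg 1 → 10:30 AM UTC.
Add 7 hours 9 minutes layover in Ravensport → 5:39 PM UTC.
Add 4 hours 14 minutes leg 2 → 9:53 PM UTC.
Add 5 hours 42 minutes layover in Suva → 3:35 AM UTC (Oct 23).
Add 12 hours and 32 minutes leg 3 → 4:07 PM UTC.
Add 2 hours 2 minutes layover in Karachi → 6:09 PM UTC.
Add 8 hours 11 minutes leg 4 → 2:20 AM UTC (Oct 24).
Kestrel Bay is UTC−7:00, so local arrival = 2:20 AM − 7:00 = 7:20 PM on Oct 23.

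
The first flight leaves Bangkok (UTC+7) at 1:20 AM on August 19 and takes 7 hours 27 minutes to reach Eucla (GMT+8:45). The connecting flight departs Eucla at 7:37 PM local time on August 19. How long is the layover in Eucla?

9 hours 5 minutes

Convert departure to UTC: 1:20 AM − 7:00 = 6:20 PM UTC on Aug 18.
Add 7 hours 27 minutes flight time → 1:47 AM UTC (Aug 19).
Eucla is UTC+8:45, so local arrival = 1:47 AM + 8:45 = 10:32 AM on Aug 19.
Layover = 7:37 PM − 10:32 AM = 9 hours 5 minutes.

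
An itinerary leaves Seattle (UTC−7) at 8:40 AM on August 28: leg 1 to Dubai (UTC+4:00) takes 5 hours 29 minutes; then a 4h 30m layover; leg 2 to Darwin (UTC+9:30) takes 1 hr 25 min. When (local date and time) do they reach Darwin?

Convert departure to UTC: 8:40 AM + 7:00 = 3:40 PM UTC on Aug 28.
Add 5 hours 29 minutes leg 1 → 9:09 PM UTC.
Add 4 hours 30 minutes layover in Dubai → 1:39 AM UTC (Aug 29).
Add 1 hour and 25 minutes leg 2 → 3:04 AM UTC.
Darwin is UTC+9:30, so local arrival = 3:04 AM + 9:30 = 12:34 PM on Aug 29.

12:34 PM on August 29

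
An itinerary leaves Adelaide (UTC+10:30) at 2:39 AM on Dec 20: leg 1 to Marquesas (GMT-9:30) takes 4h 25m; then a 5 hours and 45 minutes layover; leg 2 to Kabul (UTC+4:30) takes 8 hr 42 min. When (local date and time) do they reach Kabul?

Convert departure to UTC: 2:39 AM − 10:30 = 4:09 PM UTC on Dec 19.
Add 4 hours 25 minutes leg 1 → 8:34 PM UTC.
Add 5 hours and 45 minutes layover in Marquesas → 2:19 AM UTC (Dec 20).
Add 8 hours 42 minutes leg 2 → 11:01 AM UTC.
Kabul is UTC+4:30, so local arrival = 11:01 AM + 4:30 = 3:31 PM on Dec 20.

3:31 PM on December 20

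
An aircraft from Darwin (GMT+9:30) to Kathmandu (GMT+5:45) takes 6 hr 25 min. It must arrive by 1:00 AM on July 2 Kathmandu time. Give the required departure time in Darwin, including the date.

Target arrival in UTC: 1:00 AM − 5:45 = 7:15 PM on Jul 1.
Subtract 6 hours and 25 minutes → departure 12:50 PM UTC on Jul 1.
Darwin is UTC+9:30: 12:50 PM + 9:30 = 10:20 PM on Jul 1.

10:20 PM on Jul 1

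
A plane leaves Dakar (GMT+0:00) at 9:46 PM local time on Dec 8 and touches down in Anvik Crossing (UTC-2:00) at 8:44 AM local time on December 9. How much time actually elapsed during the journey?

12 hours 58 minutes

Departure is already UTC: 9:46 PM on Dec 8.
Arrival in UTC: 8:44 AM + 2:00 = 10:44 AM on Dec 9.
Elapsed = 10:44 AM − 9:46 PM (+1 day) = 12 hours 58 minutes.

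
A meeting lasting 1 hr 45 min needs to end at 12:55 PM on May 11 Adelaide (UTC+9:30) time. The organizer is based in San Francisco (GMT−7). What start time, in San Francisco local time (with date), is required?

6:40 PM on May 10

Target end time in UTC: 12:55 PM − 9:30 = 3:25 AM on May 11.
Subtract 1 hour 45 minutes → start 1:40 AM UTC on May 11.
San Francisco is UTC−7:00: 1:40 AM − 7:00 = 6:40 PM on May 10.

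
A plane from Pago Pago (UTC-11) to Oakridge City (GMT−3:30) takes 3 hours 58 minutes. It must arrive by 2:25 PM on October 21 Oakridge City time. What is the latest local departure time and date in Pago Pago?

2:57 AM on October 21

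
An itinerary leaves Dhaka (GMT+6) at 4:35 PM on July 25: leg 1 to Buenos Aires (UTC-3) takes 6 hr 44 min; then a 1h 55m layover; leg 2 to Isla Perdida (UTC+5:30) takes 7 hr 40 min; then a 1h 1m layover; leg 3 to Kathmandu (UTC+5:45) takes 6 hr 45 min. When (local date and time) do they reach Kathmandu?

4:25 PM on Jul 26

Convert departure to UTC: 4:35 PM − 6:00 = 10:35 AM UTC on Jul 25.
Add 6 hours and 44 minutes leg 1 → 5:19 PM UTC.
Add 1 hour and 55 minutes layover in Buenos Aires → 7:14 PM UTC.
Add 7 hours 40 minutes leg 2 → 2:54 AM UTC (Jul 26).
Add 1 hour 1 minute layover in Isla Perdida → 3:55 AM UTC.
Add 6 hours 45 minutes leg 3 → 10:40 AM UTC.
Kathmandu is UTC+5:45, so local arrival = 10:40 AM + 5:45 = 4:25 PM on Jul 26.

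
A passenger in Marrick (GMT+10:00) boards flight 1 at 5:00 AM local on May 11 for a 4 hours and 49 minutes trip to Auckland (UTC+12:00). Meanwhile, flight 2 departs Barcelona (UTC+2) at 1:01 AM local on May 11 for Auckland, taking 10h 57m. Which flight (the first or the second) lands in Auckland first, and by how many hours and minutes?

the first, by 10 hours 9 minutes

Flight 1 in UTC: 5:00 AM − 10:00 = 7:00 PM on May 10.
+4 hours and 49 minutes → arrive 11:49 PM UTC on May 10.
Flight 2 in UTC: 1:01 AM − 2:00 = 11:01 PM on May 10.
+10 hours 57 minutes → arrive 9:58 AM UTC on May 11.
Flight 1 lands earlier by 10 hours 9 minutes.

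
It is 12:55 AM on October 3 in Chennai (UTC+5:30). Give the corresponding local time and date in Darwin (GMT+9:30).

4:55 AM on October 3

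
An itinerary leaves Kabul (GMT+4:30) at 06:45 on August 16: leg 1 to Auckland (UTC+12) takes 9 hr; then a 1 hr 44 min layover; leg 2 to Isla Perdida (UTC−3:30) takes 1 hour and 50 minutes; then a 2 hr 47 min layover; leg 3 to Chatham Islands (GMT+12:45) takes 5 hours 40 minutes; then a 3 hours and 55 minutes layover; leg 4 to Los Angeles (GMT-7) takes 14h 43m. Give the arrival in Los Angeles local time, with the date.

10:54 on Aug 17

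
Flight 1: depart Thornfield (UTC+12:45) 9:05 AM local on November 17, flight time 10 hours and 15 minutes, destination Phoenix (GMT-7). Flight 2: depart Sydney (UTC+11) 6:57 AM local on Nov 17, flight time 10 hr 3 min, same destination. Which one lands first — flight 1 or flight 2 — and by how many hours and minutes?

Flight 1 in UTC: 9:05 AM − 12:45 = 8:20 PM on Nov 16.
+10 hours 15 minutes → arrive 6:35 AM UTC on Nov 17.
Flight 2 in UTC: 6:57 AM − 11:00 = 7:57 PM on Nov 16.
+10 hours 3 minutes → arrive 6:00 AM UTC on Nov 17.
Flight 2 lands earlier by 35 minutes.

the second, by 35 minutes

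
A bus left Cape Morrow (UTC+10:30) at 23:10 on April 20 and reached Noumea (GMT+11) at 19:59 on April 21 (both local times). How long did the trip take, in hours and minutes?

20 hours 19 minutes

Departure in UTC: 23:10 − 10:30 = 12:40 on Apr 20.
Arrival in UTC: 19:59 − 11:00 = 08:59 on Apr 21.
Elapsed = 08:59 − 12:40 (+1 day) = 20 hours 19 minutes.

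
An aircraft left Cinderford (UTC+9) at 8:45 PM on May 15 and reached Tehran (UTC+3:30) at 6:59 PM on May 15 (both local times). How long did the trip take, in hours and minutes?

Departure in UTC: 8:45 PM − 9:00 = 11:45 AM on May 15.
Arrival in UTC: 6:59 PM − 3:30 = 3:29 PM on May 15.
Elapsed = 3:29 PM − 11:45 AM = 3 hours 44 minutes.

3 hours 44 minutes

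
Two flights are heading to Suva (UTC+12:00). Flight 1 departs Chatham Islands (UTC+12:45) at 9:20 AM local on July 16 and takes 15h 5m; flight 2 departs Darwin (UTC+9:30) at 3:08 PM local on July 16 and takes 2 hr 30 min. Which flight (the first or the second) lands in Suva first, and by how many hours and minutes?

Flight 1 in UTC: 9:20 AM − 12:45 = 8:35 PM on Jul 15.
+15 hours and 5 minutes → arrive 11:40 AM UTC on Jul 16.
Flight 2 in UTC: 3:08 PM − 9:30 = 5:38 AM on Jul 16.
+2 hours 30 minutes → arrive 8:08 AM UTC on Jul 16.
Flight 2 lands earlier by 3 hours 32 minutes.

the second, by 3 hours 32 minutes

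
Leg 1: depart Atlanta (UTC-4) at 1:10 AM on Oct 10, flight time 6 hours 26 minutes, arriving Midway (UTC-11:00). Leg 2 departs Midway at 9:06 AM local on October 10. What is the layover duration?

Convert departure to UTC: 1:10 AM + 4:00 = 5:10 AM UTC on Oct 10.
Add 6 hours 26 minutes flight time → 11:36 AM UTC.
Midway is UTC−11:00, so local arrival = 11:36 AM − 11:00 = 12:36 AM on Oct 10.
Layover = 9:06 AM − 12:36 AM = 8 hours 30 minutes.

8 hours 30 minutes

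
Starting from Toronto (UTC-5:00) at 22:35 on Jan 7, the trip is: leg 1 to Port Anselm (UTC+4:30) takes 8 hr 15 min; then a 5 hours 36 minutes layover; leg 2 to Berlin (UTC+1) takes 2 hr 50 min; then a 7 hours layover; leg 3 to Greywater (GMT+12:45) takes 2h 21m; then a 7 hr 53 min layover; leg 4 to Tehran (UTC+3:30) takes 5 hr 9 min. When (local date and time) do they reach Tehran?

22:09 on January 9

Convert departure to UTC: 22:35 + 5:00 = 03:35 UTC on Jan 8.
Add 8 hours and 15 minutes leg 1 → 11:50 UTC.
Add 5 hours and 36 minutes layover in Port Anselm → 17:26 UTC.
Add 2 hours 50 minutes leg 2 → 20:16 UTC.
Add 7 hours layover in Berlin → 03:16 UTC (Jan 9).
Add 2 hours and 21 minutes leg 3 → 05:37 UTC.
Add 7 hours 53 minutes layover in Greywater → 13:30 UTC.
Add 5 hours 9 minutes leg 4 → 18:39 UTC.
Tehran is UTC+3:30, so local arrival = 18:39 + 3:30 = 22:09 on Jan 9.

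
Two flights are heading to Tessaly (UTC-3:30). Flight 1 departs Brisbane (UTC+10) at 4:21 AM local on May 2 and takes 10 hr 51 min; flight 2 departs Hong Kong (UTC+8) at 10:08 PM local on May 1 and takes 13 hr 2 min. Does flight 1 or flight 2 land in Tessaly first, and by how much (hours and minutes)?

the second, by 2 hours 2 minutes

Flight 1 in UTC: 4:21 AM − 10:00 = 6:21 PM on May 1.
+10 hours 51 minutes → arrive 5:12 AM UTC on May 2.
Flight 2 in UTC: 10:08 PM − 8:00 = 2:08 PM on May 1.
+13 hours 2 minutes → arrive 3:10 AM UTC on May 2.
Flight 2 lands earlier by 2 hours 2 minutes.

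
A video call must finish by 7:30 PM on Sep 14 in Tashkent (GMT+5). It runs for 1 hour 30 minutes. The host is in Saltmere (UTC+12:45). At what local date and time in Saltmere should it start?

Target end time in UTC: 7:30 PM − 5:00 = 2:30 PM on Sep 14.
Subtract 1 hour and 30 minutes → start 1:00 PM UTC on Sep 14.
Saltmere is UTC+12:45: 1:00 PM + 12:45 = 1:45 AM on Sep 15.

1:45 AM on September 15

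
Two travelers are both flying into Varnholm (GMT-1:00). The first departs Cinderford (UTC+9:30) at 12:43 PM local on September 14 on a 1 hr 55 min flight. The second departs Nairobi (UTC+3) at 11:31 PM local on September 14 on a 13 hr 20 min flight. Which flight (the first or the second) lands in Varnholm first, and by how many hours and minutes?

the first, by 28 hours 43 minutes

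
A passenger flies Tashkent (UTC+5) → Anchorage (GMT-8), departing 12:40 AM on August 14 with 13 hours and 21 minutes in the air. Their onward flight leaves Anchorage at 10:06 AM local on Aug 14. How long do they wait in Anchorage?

Convert departure to UTC: 12:40 AM − 5:00 = 7:40 PM UTC on Aug 13.
Add 13 hours and 21 minutes flight time → 9:01 AM UTC (Aug 14).
Anchorage is UTC−8:00, so local arrival = 9:01 AM − 8:00 = 1:01 AM on Aug 14.
Layover = 10:06 AM − 1:01 AM = 9 hours 5 minutes.

9 hours 5 minutes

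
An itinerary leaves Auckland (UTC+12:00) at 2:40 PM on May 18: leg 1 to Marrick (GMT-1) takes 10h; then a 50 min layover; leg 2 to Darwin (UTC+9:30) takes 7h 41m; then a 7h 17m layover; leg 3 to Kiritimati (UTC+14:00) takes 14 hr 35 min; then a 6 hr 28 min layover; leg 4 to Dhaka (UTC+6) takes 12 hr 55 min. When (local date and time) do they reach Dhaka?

8:26 PM on May 20

Convert departure to UTC: 2:40 PM − 12:00 = 2:40 AM UTC on May 18.
Add 10 hours leg 1 → 12:40 PM UTC.
Add 50 minutes layover in Marrick → 1:30 PM UTC.
Add 7 hours 41 minutes leg 2 → 9:11 PM UTC.
Add 7 hours 17 minutes layover in Darwin → 4:28 AM UTC (May 19).
Add 14 hours and 35 minutes leg 3 → 7:03 PM UTC.
Add 6 hours 28 minutes layover in Kiritimati → 1:31 AM UTC (May 20).
Add 12 hours 55 minutes leg 4 → 2:26 PM UTC.
Dhaka is UTC+6:00, so local arrival = 2:26 PM + 6:00 = 8:26 PM on May 20.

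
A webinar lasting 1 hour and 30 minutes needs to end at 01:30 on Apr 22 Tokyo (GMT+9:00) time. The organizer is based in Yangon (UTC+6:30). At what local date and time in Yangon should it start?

Target end time in UTC: 01:30 − 9:00 = 16:30 on Apr 21.
Subtract 1 hour 30 minutes → start 15:00 UTC on Apr 21.
Yangon is UTC+6:30: 15:00 + 6:30 = 21:30 on Apr 21.

21:30 on April 21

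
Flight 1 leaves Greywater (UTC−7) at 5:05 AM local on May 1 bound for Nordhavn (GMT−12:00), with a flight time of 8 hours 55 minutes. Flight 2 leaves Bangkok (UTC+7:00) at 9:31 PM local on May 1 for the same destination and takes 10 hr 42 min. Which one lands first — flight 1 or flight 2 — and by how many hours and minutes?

the first, by 4 hours 13 minutes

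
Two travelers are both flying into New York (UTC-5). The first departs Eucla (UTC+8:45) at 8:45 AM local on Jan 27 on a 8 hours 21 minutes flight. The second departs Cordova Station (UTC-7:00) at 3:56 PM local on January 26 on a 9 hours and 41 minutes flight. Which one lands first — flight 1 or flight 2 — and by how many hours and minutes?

Flight 1 in UTC: 8:45 AM − 8:45 = 12:00 AM on Jan 27.
+8 hours 21 minutes → arrive 8:21 AM UTC on Jan 27.
Flight 2 in UTC: 3:56 PM + 7:00 = 10:56 PM on Jan 26.
+9 hours 41 minutes → arrive 8:37 AM UTC on Jan 27.
Flight 1 lands earlier by 16 minutes.

the first, by 16 minutes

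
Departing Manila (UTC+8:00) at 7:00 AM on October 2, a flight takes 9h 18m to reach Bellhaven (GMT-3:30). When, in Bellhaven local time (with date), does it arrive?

Convert departure to UTC: 7:00 AM − 8:00 = 11:00 PM UTC on Oct 1.
Add 9 hours and 18 minutes travel time → 8:18 AM UTC (Oct 2).
Bellhaven is UTC−3:30, so local arrival = 8:18 AM − 3:30 = 4:48 AM on Oct 2.

4:48 AM on Oct 2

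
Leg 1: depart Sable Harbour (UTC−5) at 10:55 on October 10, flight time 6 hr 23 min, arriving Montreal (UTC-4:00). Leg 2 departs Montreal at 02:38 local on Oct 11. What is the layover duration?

Convert departure to UTC: 10:55 + 5:00 = 15:55 UTC on Oct 10.
Add 6 hours and 23 minutes flight time → 22:18 UTC.
Montreal is UTC−4:00, so local arrival = 22:18 − 4:00 = 18:18 on Oct 10.
Layover = 02:38 − 18:18 (+1 day) = 8 hours 20 minutes.

8 hours 20 minutes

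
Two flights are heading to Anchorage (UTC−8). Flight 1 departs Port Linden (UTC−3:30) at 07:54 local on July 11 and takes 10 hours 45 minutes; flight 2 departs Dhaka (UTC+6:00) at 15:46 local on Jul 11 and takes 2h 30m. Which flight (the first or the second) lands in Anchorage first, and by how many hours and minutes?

Flight 1 in UTC: 07:54 + 3:30 = 11:24 on Jul 11.
+10 hours 45 minutes → arrive 22:09 UTC on Jul 11.
Flight 2 in UTC: 15:46 − 6:00 = 09:46 on Jul 11.
+2 hours 30 minutes → arrive 12:16 UTC on Jul 11.
Flight 2 lands earlier by 9 hours 53 minutes.

the second, by 9 hours 53 minutes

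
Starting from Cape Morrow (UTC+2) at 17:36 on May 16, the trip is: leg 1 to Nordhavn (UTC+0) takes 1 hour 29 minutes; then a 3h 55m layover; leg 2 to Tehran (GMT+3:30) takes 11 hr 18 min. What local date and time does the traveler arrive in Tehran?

11:48 on May 17

Convert departure to UTC: 17:36 − 2:00 = 15:36 UTC on May 16.
Add 1 hour 29 minutes leg 1 → 17:05 UTC.
Add 3 hours and 55 minutes layover in Nordhavn → 21:00 UTC.
Add 11 hours 18 minutes leg 2 → 08:18 UTC (May 17).
Tehran is UTC+3:30, so local arrival = 08:18 + 3:30 = 11:48 on May 17.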